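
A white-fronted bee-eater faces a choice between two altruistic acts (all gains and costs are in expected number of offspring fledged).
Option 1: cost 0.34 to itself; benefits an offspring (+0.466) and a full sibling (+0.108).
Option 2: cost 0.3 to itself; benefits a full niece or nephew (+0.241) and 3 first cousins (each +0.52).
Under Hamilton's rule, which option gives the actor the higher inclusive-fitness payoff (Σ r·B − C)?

Option 2

Option 1: r to an offspring = 0.5.
Option 1: r to a full sibling = 0.5.
Option 1: Σ r·B − C = (1·0.5·0.466 + 1·0.5·0.108) − 0.34 = -0.053.
Option 2: r to a full niece or nephew = 0.25.
Option 2: r to a first cousin = 0.125.
Option 2: Σ r·B − C = (1·0.25·0.241 + 3·0.125·0.52) − 0.3 = -0.04475.
Option 2 has the higher net inclusive-fitness payoff.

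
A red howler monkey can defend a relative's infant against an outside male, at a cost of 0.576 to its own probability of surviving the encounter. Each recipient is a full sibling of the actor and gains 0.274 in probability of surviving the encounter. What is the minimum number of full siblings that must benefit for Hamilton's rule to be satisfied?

r to a full sibling = 0.5 (full sibs share both parents — two paths of length 2: r = 2·(1/2)^2 = 1/2).
Hamilton's rule: n·r·B > C  ⇒  n > C/(r·B) = 0.576/(0.5·0.274) = 4.204.
The smallest integer exceeding 4.204 is 5.

5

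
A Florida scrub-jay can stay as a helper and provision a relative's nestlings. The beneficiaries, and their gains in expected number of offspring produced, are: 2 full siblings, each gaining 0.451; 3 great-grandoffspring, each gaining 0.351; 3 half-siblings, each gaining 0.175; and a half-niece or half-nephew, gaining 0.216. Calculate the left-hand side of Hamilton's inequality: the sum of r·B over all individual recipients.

0.740875

r to a full sibling = 0.5 (full sibs share both parents — two paths of length 2: r = 2·(1/2)^2 = 1/2).
r to a great-grandoffspring = 1/8 (three parent–offspring links: r = (1/2)^3 = 1/8).
r to a half-sibling = 1/4 (half-sibs share one parent — one path of length 2: r = (1/2)^2 = 1/4).
r to a half-niece or half-nephew = 0.125 (half-aunt/uncle↔niece/nephew: one path of length 3: r = (1/2)^3 = 1/8).
Summing one r·B term per recipient: 2·0.5·0.451 + 3·0.125·0.351 + 3·0.25·0.175 + 1·0.125·0.216 = 0.740875.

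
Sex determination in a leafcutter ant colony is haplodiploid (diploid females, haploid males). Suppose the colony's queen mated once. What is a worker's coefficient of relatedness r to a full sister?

0.75

Haplodiploid full sisters inherit their father's entire haploid genome identically (contributing 1/2) and on average half of their mother's contribution (1/2 · 1/2 = 1/4); r = 1/2 + 1/4 = 3/4.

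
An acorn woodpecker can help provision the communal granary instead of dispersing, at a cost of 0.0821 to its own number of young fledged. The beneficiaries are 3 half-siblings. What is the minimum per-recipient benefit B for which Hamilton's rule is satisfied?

r to a half-sibling = 0.25 (half-sibs share one parent — one path of length 2: r = (1/2)^2 = 1/4).
Hamilton's rule with n recipients of equal r: n·r·B > C, so B > C/(n·r) = 0.0821/(3·0.25) = 0.1095.

0.1095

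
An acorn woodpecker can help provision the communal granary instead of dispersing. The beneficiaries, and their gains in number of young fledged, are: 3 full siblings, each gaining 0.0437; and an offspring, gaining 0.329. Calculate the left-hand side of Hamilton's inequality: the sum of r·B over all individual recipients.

r to a full sibling = 0.5 (full sibs share both parents — two paths of length 2: r = 2·(1/2)^2 = 1/2).
r to an offspring = 1/2 (one parent–offspring link: r = (1/2)^1 = 1/2).
Summing one r·B term per recipient: 3·0.5·0.0437 + 1·0.5·0.329 = 0.23005.

0.23005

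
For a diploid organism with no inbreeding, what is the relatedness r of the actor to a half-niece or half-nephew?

0.125

Each parent–offspring link contributes a factor of 1/2, and independent paths through distinct common ancestors add.
Half-aunt/uncle↔niece/nephew: one path of length 3: r = (1/2)^3 = 1/8.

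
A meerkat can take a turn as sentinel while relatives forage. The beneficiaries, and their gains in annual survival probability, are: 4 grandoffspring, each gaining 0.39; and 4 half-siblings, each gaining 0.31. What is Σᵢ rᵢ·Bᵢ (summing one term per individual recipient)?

0.7

r to a grandoffspring = 1/4 (two parent–offspring links: r = (1/2)^2 = 1/4).
r to a half-sibling = 0.25 (half-sibs share one parent — one path of length 2: r = (1/2)^2 = 1/4).
Summing one r·B term per recipient: 4·0.25·0.39 + 4·0.25·0.31 = 0.7.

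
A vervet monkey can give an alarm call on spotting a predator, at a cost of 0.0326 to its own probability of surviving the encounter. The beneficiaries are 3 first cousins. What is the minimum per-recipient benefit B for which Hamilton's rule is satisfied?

r to a first cousin = 1/8 (first cousins share one grandparent pair — two paths of length 4: r = 2·(1/2)^4 = 1/8).
Hamilton's rule with n recipients of equal r: n·r·B > C, so B > C/(n·r) = 0.0326/(3·0.125) = 0.0869.

0.0869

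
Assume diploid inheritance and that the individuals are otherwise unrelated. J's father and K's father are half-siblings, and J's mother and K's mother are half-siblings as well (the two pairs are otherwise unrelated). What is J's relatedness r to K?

0.125

Relatedness sums over independent paths through distinct common ancestors.
J and K are related in two ways: half first cousins through their fathers (r = 1/16) and half first cousins through their mothers (r = 1/16).
r = 1/16 + 1/16 = 1/8 = 0.125.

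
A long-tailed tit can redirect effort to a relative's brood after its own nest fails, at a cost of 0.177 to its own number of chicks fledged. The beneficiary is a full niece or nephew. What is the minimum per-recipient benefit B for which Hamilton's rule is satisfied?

r to a full niece or nephew = 1/4 (full aunt/uncle↔niece/nephew: two paths of length 3 through the shared grandparent pair: r = 2·(1/2)^3 = 1/4).
Hamilton's rule with n recipients of equal r: n·r·B > C, so B > C/(n·r) = 0.177/(1·0.25) = 0.708.

0.708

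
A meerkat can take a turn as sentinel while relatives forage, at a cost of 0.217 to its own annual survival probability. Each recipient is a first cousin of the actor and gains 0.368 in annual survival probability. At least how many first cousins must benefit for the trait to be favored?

5

r to a first cousin = 0.125 (first cousins share one grandparent pair — two paths of length 4: r = 2·(1/2)^4 = 1/8).
Hamilton's rule: n·r·B > C  ⇒  n > C/(r·B) = 0.217/(0.125·0.368) = 4.717.
The smallest integer exceeding 4.717 is 5.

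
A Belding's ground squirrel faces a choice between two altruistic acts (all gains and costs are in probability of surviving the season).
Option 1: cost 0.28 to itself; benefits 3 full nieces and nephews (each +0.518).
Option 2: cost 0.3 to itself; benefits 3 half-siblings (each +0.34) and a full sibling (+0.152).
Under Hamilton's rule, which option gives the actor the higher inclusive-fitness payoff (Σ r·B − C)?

Option 1: r to a full niece or nephew = 0.25.
Option 1: Σ r·B − C = (3·0.25·0.518) − 0.28 = 0.1085.
Option 2: r to a half-sibling = 0.25.
Option 2: r to a full sibling = 0.5.
Option 2: Σ r·B − C = (3·0.25·0.34 + 1·0.5·0.152) − 0.3 = 0.031.
Option 1 has the higher net inclusive-fitness payoff.

Option 1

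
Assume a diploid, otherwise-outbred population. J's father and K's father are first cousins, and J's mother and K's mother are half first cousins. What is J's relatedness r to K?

Wright's path rule: contributions from independent ancestry routes add.
J and K are related in two ways: second cousins through their fathers (r = 1/32) and half second cousins through their mothers (r = 1/64).
r = 1/32 + 1/64 = 3/64 = 0.046875.

0.046875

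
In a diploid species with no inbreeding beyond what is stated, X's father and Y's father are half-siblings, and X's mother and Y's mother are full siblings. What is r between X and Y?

0.1875

With two independent routes of shared ancestry, r is the sum of the two contributions.
X and Y are related in two ways: half first cousins through their fathers (r = 1/16) and first cousins through their mothers (r = 1/8).
r = 1/16 + 1/8 = 0.1875.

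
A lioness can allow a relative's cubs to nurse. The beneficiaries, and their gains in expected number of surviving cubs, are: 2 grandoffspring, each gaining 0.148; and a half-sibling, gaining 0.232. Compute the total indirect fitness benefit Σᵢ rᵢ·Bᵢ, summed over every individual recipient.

0.132

r to a grandoffspring = 1/4 (two parent–offspring links: r = (1/2)^2 = 1/4).
r to a half-sibling = 0.25 (half-sibs share one parent — one path of length 2: r = (1/2)^2 = 1/4).
Summing one r·B term per recipient: 2·0.25·0.148 + 1·0.25·0.232 = 0.132.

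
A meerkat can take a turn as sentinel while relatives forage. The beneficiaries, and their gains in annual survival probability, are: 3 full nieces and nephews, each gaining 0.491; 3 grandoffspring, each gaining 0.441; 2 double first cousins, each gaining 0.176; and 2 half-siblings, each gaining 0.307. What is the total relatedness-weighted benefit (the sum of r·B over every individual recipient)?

r to a full niece or nephew = 0.25 (full aunt/uncle↔niece/nephew: two paths of length 3 through the shared grandparent pair: r = 2·(1/2)^3 = 1/4).
r to a grandoffspring = 0.25 (two parent–offspring links: r = (1/2)^2 = 1/4).
r to a double first cousin = 0.25 (double first cousins share both grandparent pairs — four paths of length 4: r = 4·(1/2)^4 = 1/4).
r to a half-sibling = 0.25 (half-sibs share one parent — one path of length 2: r = (1/2)^2 = 1/4).
Summing one r·B term per recipient: 3·0.25·0.491 + 3·0.25·0.441 + 2·0.25·0.176 + 2·0.25·0.307 = 0.9405.

0.9405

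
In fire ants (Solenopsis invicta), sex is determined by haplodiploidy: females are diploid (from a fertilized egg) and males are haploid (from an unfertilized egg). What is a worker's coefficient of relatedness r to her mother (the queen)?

0.5

One meiotic link between diploid queen and diploid daughter: r = 1/2.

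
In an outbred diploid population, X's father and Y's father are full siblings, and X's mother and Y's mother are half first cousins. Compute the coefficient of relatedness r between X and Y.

Wright's path rule: contributions from independent ancestry routes add.
X and Y are related in two ways: first cousins through their fathers (r = 1/8) and half second cousins through their mothers (r = 1/64).
r = 1/8 + 1/64 = 9/64 = 0.140625.

0.140625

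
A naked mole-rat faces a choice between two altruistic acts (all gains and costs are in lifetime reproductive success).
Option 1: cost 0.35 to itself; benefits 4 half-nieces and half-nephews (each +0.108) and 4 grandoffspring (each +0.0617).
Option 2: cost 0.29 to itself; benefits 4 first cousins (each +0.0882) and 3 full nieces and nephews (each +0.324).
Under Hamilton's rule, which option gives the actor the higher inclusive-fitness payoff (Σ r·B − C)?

Option 2

Option 1: r to a half-niece or half-nephew = 0.125.
Option 1: r to a grandoffspring = 0.25.
Option 1: Σ r·B − C = (4·0.125·0.108 + 4·0.25·0.0617) − 0.35 = -0.2343.
Option 2: r to a first cousin = 0.125.
Option 2: r to a full niece or nephew = 0.25.
Option 2: Σ r·B − C = (4·0.125·0.0882 + 3·0.25·0.324) − 0.29 = -0.0029.
Option 2 has the higher net inclusive-fitness payoff.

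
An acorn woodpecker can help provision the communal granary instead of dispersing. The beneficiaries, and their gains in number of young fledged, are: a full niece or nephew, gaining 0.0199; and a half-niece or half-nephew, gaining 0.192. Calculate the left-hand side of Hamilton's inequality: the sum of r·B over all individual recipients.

0.028975

r to a full niece or nephew = 0.25 (full aunt/uncle↔niece/nephew: two paths of length 3 through the shared grandparent pair: r = 2·(1/2)^3 = 1/4).
r to a half-niece or half-nephew = 0.125 (half-aunt/uncle↔niece/nephew: one path of length 3: r = (1/2)^3 = 1/8).
Summing one r·B term per recipient: 1·0.25·0.0199 + 1·0.125·0.192 = 0.028975.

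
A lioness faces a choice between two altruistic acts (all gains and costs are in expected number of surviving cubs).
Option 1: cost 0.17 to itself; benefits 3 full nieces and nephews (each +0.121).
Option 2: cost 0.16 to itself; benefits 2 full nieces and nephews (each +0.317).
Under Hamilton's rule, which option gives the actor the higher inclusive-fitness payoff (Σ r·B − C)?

Option 2

Option 1: r to a full niece or nephew = 0.25.
Option 1: Σ r·B − C = (3·0.25·0.121) − 0.17 = -0.07925.
Option 2: r to a full niece or nephew = 0.25.
Option 2: Σ r·B − C = (2·0.25·0.317) − 0.16 = -0.0015.
Option 2 has the higher net inclusive-fitness payoff.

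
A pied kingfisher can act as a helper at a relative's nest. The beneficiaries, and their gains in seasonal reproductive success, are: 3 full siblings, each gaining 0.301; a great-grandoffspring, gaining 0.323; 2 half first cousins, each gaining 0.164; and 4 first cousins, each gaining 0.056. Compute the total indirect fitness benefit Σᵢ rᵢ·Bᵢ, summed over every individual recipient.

r to a full sibling = 1/2 (full sibs share both parents — two paths of length 2: r = 2·(1/2)^2 = 1/2).
r to a great-grandoffspring = 0.125 (three parent–offspring links: r = (1/2)^3 = 1/8).
r to a half first cousin = 0.0625 (half first cousins share one grandparent — one path of length 4: r = (1/2)^4 = 1/16).
r to a first cousin = 1/8 (first cousins share one grandparent pair — two paths of length 4: r = 2·(1/2)^4 = 1/8).
Summing one r·B term per recipient: 3·0.5·0.301 + 1·0.125·0.323 + 2·0.0625·0.164 + 4·0.125·0.056 = 0.540375.

0.540375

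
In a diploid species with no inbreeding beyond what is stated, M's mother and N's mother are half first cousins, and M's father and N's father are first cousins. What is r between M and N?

0.046875

With two independent routes of shared ancestry, r is the sum of the two contributions.
M and N are related in two ways: half second cousins through their mothers (r = 1/64) and second cousins through their fathers (r = 1/32).
r = 1/64 + 1/32 = 3/64 = 0.046875.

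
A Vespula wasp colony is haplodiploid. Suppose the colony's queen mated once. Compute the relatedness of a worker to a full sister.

0.75

Haplodiploid full sisters inherit their father's entire haploid genome identically (contributing 1/2) and on average half of their mother's contribution (1/2 · 1/2 = 1/4); r = 1/2 + 1/4 = 3/4.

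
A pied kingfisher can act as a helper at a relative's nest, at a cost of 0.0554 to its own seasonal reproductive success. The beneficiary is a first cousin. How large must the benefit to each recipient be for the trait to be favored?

0.4432

r to a first cousin = 1/8 (first cousins share one grandparent pair — two paths of length 4: r = 2·(1/2)^4 = 1/8).
Hamilton's rule with n recipients of equal r: n·r·B > C, so B > C/(n·r) = 0.0554/(1·0.125) = 0.4432.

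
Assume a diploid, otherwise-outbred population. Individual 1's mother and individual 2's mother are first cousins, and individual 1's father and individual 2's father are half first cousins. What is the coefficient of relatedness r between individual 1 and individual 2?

0.046875

With two independent routes of shared ancestry, r is the sum of the two contributions.
Individual 1 and individual 2 are related in two ways: second cousins through their mothers (r = 1/32) and half second cousins through their fathers (r = 1/64).
r = 1/32 + 1/64 = 0.046875.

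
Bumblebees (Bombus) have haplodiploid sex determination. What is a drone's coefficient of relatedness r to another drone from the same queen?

0.5

Haploid brothers each carry a random half of the queen's diploid genome, so on average they share half: r = 1/2.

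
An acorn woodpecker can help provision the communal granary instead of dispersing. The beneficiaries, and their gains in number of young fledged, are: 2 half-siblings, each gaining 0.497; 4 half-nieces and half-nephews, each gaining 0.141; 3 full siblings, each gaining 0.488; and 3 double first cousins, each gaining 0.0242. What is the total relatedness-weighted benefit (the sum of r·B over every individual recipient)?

1.06915

r to a half-sibling = 0.25 (half-sibs share one parent — one path of length 2: r = (1/2)^2 = 1/4).
r to a half-niece or half-nephew = 1/8 (half-aunt/uncle↔niece/nephew: one path of length 3: r = (1/2)^3 = 1/8).
r to a full sibling = 0.5 (full sibs share both parents — two paths of length 2: r = 2·(1/2)^2 = 1/2).
r to a double first cousin = 0.25 (double first cousins share both grandparent pairs — four paths of length 4: r = 4·(1/2)^4 = 1/4).
Summing one r·B term per recipient: 2·0.25·0.497 + 4·0.125·0.141 + 3·0.5·0.488 + 3·0.25·0.0242 = 1.06915.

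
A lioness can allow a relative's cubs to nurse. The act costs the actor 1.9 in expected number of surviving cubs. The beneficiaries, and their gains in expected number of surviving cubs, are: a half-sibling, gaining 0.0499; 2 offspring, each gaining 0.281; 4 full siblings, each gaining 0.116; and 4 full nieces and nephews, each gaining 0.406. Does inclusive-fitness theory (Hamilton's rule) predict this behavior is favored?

Hamilton's rule: the trait is favored when the sum of r·B over every recipient exceeds the actor's cost C.
r to a half-sibling = 0.25 (half-sibs share one parent — one path of length 2: r = (1/2)^2 = 1/4).
r to an offspring = 0.5 (one parent–offspring link: r = (1/2)^1 = 1/2).
r to a full sibling = 0.5 (full sibs share both parents — two paths of length 2: r = 2·(1/2)^2 = 1/2).
r to a full niece or nephew = 0.25 (full aunt/uncle↔niece/nephew: two paths of length 3 through the shared grandparent pair: r = 2·(1/2)^3 = 1/4).
Summing one r·B term per recipient: 1·0.25·0.0499 + 2·0.5·0.281 + 4·0.5·0.116 + 4·0.25·0.406 = 0.931475.
0.931475 < 1.9: the indirect benefit is less than the cost.

No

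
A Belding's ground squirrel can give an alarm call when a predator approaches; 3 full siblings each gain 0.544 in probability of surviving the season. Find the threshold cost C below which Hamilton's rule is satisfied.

0.816

r to a full sibling = 0.5 (full sibs share both parents — two paths of length 2: r = 2·(1/2)^2 = 1/2).
Hamilton's rule: n·r·B > C, so the trait is favored while C < n·r·B = 3·0.5·0.544 = 0.816.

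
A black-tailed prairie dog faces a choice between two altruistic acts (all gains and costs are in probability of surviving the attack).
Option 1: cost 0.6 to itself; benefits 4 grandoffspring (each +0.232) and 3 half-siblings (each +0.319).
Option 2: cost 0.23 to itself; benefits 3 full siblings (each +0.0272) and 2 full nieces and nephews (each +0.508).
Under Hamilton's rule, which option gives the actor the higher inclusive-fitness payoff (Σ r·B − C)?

Option 1: r to a grandoffspring = 0.25.
Option 1: r to a half-sibling = 0.25.
Option 1: Σ r·B − C = (4·0.25·0.232 + 3·0.25·0.319) − 0.6 = -0.12875.
Option 2: r to a full sibling = 0.5.
Option 2: r to a full niece or nephew = 0.25.
Option 2: Σ r·B − C = (3·0.5·0.0272 + 2·0.25·0.508) − 0.23 = 0.0648.
Option 2 has the higher net inclusive-fitness payoff.

Option 2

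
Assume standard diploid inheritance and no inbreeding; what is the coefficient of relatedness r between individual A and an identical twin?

Each parent–offspring link contributes a factor of 1/2, and independent paths through distinct common ancestors add.
Monozygotic twins share every allele identical by descent: r = 1.

1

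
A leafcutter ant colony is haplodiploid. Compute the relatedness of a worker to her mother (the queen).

0.5

One meiotic link between diploid queen and diploid daughter: r = 1/2.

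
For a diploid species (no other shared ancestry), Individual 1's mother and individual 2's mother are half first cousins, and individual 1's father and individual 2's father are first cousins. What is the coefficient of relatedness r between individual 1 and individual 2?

0.046875

Relatedness sums over independent paths through distinct common ancestors.
Individual 1 and individual 2 are related in two ways: half second cousins through their mothers (r = 1/64) and second cousins through their fathers (r = 1/32).
r = 1/64 + 1/32 = 3/64 = 0.046875.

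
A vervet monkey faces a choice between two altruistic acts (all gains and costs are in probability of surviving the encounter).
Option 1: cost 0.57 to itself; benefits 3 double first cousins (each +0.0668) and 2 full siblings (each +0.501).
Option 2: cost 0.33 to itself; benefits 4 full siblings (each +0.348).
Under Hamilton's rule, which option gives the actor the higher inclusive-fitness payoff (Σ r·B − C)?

Option 1: r to a double first cousin = 0.25.
Option 1: r to a full sibling = 0.5.
Option 1: Σ r·B − C = (3·0.25·0.0668 + 2·0.5·0.501) − 0.57 = -0.0189.
Option 2: r to a full sibling = 0.5.
Option 2: Σ r·B − C = (4·0.5·0.348) − 0.33 = 0.366.
Option 2 has the higher net inclusive-fitness payoff.

Option 2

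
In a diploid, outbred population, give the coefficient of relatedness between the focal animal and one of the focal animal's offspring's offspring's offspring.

0.125

Each parent–offspring link contributes a factor of 1/2, and independent paths through distinct common ancestors add.
Three parent–offspring links: r = (1/2)^3 = 1/8.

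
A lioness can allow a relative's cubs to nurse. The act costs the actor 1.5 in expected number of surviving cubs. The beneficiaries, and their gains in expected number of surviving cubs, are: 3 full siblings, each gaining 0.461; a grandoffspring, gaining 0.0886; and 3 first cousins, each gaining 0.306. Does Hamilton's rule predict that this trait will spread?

No

Hamilton's rule: the trait is favored when the sum of r·B over every recipient exceeds the actor's cost C.
r to a full sibling = 1/2 (full sibs share both parents — two paths of length 2: r = 2·(1/2)^2 = 1/2).
r to a grandoffspring = 1/4 (two parent–offspring links: r = (1/2)^2 = 1/4).
r to a first cousin = 0.125 (first cousins share one grandparent pair — two paths of length 4: r = 2·(1/2)^4 = 1/8).
Summing one r·B term per recipient: 3·0.5·0.461 + 1·0.25·0.0886 + 3·0.125·0.306 = 0.8284.
0.8284 < 1.5: the indirect benefit is less than the cost.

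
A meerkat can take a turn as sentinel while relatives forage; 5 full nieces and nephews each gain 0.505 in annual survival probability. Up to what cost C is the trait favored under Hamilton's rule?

0.63125

r to a full niece or nephew = 0.25 (full aunt/uncle↔niece/nephew: two paths of length 3 through the shared grandparent pair: r = 2·(1/2)^3 = 1/4).
Hamilton's rule: n·r·B > C, so the trait is favored while C < n·r·B = 5·0.25·0.505 = 0.63125.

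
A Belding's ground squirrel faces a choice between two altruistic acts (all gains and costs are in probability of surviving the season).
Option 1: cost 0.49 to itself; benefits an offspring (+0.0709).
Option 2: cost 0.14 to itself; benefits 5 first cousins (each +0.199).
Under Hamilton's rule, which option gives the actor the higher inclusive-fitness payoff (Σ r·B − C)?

Option 1: r to an offspring = 0.5.
Option 1: Σ r·B − C = (1·0.5·0.0709) − 0.49 = -0.45455.
Option 2: r to a first cousin = 0.125.
Option 2: Σ r·B − C = (5·0.125·0.199) − 0.14 = -0.015625.
Option 2 has the higher net inclusive-fitness payoff.

Option 2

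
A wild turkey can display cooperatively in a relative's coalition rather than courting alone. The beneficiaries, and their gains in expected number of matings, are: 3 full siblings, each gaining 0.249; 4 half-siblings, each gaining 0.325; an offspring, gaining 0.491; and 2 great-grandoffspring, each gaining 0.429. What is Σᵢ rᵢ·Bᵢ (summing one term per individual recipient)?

r to a full sibling = 1/2 (full sibs share both parents — two paths of length 2: r = 2·(1/2)^2 = 1/2).
r to a half-sibling = 0.25 (half-sibs share one parent — one path of length 2: r = (1/2)^2 = 1/4).
r to an offspring = 0.5 (one parent–offspring link: r = (1/2)^1 = 1/2).
r to a great-grandoffspring = 1/8 (three parent–offspring links: r = (1/2)^3 = 1/8).
Summing one r·B term per recipient: 3·0.5·0.249 + 4·0.25·0.325 + 1·0.5·0.491 + 2·0.125·0.429 = 1.05125.

1.05125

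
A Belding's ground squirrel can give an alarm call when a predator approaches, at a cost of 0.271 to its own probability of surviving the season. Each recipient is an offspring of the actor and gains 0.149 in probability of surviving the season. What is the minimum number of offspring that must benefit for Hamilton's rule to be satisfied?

4

r to an offspring = 1/2 (one parent–offspring link: r = (1/2)^1 = 1/2).
Hamilton's rule: n·r·B > C  ⇒  n > C/(r·B) = 0.271/(0.5·0.149) = 3.638.
The smallest integer exceeding 3.638 is 4.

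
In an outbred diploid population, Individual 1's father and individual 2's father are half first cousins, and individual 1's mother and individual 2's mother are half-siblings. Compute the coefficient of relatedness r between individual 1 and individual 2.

Relatedness sums over independent paths through distinct common ancestors.
Individual 1 and individual 2 are related in two ways: half second cousins through their fathers (r = 1/64) and half first cousins through their mothers (r = 1/16).
r = 1/64 + 1/16 = 5/64 = 0.078125.

0.078125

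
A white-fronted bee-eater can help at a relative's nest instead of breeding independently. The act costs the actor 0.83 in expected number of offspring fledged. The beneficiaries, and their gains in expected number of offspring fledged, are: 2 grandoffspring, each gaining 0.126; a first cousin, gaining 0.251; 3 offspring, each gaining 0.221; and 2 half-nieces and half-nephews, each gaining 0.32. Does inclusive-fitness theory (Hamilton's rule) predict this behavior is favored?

Hamilton's rule: the trait is favored when the sum of r·B over every recipient exceeds the actor's cost C.
r to a grandoffspring = 1/4 (two parent–offspring links: r = (1/2)^2 = 1/4).
r to a first cousin = 0.125 (first cousins share one grandparent pair — two paths of length 4: r = 2·(1/2)^4 = 1/8).
r to an offspring = 0.5 (one parent–offspring link: r = (1/2)^1 = 1/2).
r to a half-niece or half-nephew = 0.125 (half-aunt/uncle↔niece/nephew: one path of length 3: r = (1/2)^3 = 1/8).
Summing one r·B term per recipient: 2·0.25·0.126 + 1·0.125·0.251 + 3·0.5·0.221 + 2·0.125·0.32 = 0.505875.
0.505875 < 0.83: the indirect benefit is less than the cost.

No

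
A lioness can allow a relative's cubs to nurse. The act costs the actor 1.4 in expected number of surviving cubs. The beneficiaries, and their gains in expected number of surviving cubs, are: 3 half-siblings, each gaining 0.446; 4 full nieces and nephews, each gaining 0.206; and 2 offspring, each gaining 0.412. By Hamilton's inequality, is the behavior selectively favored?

Hamilton's rule: the trait is favored when the sum of r·B over every recipient exceeds the actor's cost C.
r to a half-sibling = 1/4 (half-sibs share one parent — one path of length 2: r = (1/2)^2 = 1/4).
r to a full niece or nephew = 0.25 (full aunt/uncle↔niece/nephew: two paths of length 3 through the shared grandparent pair: r = 2·(1/2)^3 = 1/4).
r to an offspring = 0.5 (one parent–offspring link: r = (1/2)^1 = 1/2).
Summing one r·B term per recipient: 3·0.25·0.446 + 4·0.25·0.206 + 2·0.5·0.412 = 0.9525.
0.9525 < 1.4: the indirect benefit is less than the cost.

No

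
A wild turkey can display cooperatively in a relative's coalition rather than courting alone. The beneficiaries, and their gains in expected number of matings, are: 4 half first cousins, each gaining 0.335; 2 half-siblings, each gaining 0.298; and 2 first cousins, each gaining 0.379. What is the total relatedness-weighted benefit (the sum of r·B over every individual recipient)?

r to a half first cousin = 1/16 (half first cousins share one grandparent — one path of length 4: r = (1/2)^4 = 1/16).
r to a half-sibling = 1/4 (half-sibs share one parent — one path of length 2: r = (1/2)^2 = 1/4).
r to a first cousin = 1/8 (first cousins share one grandparent pair — two paths of length 4: r = 2·(1/2)^4 = 1/8).
Summing one r·B term per recipient: 4·0.0625·0.335 + 2·0.25·0.298 + 2·0.125·0.379 = 0.3275.

0.3275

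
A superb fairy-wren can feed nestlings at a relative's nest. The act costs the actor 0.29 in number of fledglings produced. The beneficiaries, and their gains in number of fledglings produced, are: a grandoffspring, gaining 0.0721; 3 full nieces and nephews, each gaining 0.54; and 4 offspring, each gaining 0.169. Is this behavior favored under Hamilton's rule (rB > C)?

Hamilton's rule: the trait is favored when the sum of r·B over every recipient exceeds the actor's cost C.
r to a grandoffspring = 1/4 (two parent–offspring links: r = (1/2)^2 = 1/4).
r to a full niece or nephew = 0.25 (full aunt/uncle↔niece/nephew: two paths of length 3 through the shared grandparent pair: r = 2·(1/2)^3 = 1/4).
r to an offspring = 1/2 (one parent–offspring link: r = (1/2)^1 = 1/2).
Summing one r·B term per recipient: 1·0.25·0.0721 + 3·0.25·0.54 + 4·0.5·0.169 = 0.761025.
0.761025 > 0.29: the indirect benefit exceeds the cost.

Yes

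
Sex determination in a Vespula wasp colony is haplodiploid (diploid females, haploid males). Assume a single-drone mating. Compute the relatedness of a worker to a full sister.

Haplodiploid full sisters inherit their father's entire haploid genome identically (contributing 1/2) and on average half of their mother's contribution (1/2 · 1/2 = 1/4); r = 1/2 + 1/4 = 3/4.

0.75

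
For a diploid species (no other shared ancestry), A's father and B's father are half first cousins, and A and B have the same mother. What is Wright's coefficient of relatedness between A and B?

0.265625

Wright's path rule: contributions from independent ancestry routes add.
A and B are related in two ways: half second cousins through their fathers (r = 1/64) and half-sibs through their shared mother (r = 1/4).
r = 1/64 + 1/4 = 0.265625.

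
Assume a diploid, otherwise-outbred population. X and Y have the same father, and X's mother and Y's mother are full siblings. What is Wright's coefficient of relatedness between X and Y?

0.375

Independent pedigree routes through distinct common ancestors add.
X and Y are related in two ways: half-sibs through their shared father (r = 1/4) and first cousins through their mothers (r = 1/8).
r = 1/4 + 1/8 = 0.375.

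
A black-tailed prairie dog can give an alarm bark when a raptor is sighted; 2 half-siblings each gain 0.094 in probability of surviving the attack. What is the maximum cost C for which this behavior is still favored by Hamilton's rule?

0.047

r to a half-sibling = 1/4 (half-sibs share one parent — one path of length 2: r = (1/2)^2 = 1/4).
Hamilton's rule: n·r·B > C, so the trait is favored while C < n·r·B = 2·0.25·0.094 = 0.047.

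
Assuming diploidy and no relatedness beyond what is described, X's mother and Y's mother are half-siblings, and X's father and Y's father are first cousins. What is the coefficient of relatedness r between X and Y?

0.09375

With two independent routes of shared ancestry, r is the sum of the two contributions.
X and Y are related in two ways: half first cousins through their mothers (r = 1/16) and second cousins through their fathers (r = 1/32).
r = 1/16 + 1/32 = 0.09375.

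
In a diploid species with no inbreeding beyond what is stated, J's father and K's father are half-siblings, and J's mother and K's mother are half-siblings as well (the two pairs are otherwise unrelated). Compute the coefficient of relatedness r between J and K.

Independent pedigree routes through distinct common ancestors add.
J and K are related in two ways: half first cousins through their fathers (r = 1/16) and half first cousins through their mothers (r = 1/16).
r = 1/16 + 1/16 = 0.125.

0.125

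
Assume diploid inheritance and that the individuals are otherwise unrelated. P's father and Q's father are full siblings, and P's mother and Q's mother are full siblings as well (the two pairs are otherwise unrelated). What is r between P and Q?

0.25

Relatedness sums over independent paths through distinct common ancestors.
P and Q are related in two ways: first cousins through their fathers (r = 1/8) and first cousins through their mothers (r = 1/8) — i.e. double first cousins.
r = 1/8 + 1/8 = 1/4 = 0.25.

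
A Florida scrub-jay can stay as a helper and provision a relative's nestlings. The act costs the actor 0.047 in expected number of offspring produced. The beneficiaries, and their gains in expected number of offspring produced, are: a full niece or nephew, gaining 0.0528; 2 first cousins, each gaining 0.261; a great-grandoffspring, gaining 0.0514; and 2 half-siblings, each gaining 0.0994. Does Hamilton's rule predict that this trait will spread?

Yes

Hamilton's rule: the trait is favored when the sum of r·B over every recipient exceeds the actor's cost C.
r to a full niece or nephew = 0.25 (full aunt/uncle↔niece/nephew: two paths of length 3 through the shared grandparent pair: r = 2·(1/2)^3 = 1/4).
r to a first cousin = 0.125 (first cousins share one grandparent pair — two paths of length 4: r = 2·(1/2)^4 = 1/8).
r to a great-grandoffspring = 0.125 (three parent–offspring links: r = (1/2)^3 = 1/8).
r to a half-sibling = 1/4 (half-sibs share one parent — one path of length 2: r = (1/2)^2 = 1/4).
Summing one r·B term per recipient: 1·0.25·0.0528 + 2·0.125·0.261 + 1·0.125·0.0514 + 2·0.25·0.0994 = 0.134575.
0.134575 > 0.047: the indirect benefit exceeds the cost.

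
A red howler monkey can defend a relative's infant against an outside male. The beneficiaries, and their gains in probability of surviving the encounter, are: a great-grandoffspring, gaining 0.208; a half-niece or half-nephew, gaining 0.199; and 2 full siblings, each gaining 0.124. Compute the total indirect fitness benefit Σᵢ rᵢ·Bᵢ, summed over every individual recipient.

r to a great-grandoffspring = 1/8 (three parent–offspring links: r = (1/2)^3 = 1/8).
r to a half-niece or half-nephew = 1/8 (half-aunt/uncle↔niece/nephew: one path of length 3: r = (1/2)^3 = 1/8).
r to a full sibling = 0.5 (full sibs share both parents — two paths of length 2: r = 2·(1/2)^2 = 1/2).
Summing one r·B term per recipient: 1·0.125·0.208 + 1·0.125·0.199 + 2·0.5·0.124 = 0.174875.

0.174875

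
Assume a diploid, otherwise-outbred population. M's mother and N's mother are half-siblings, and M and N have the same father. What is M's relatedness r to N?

With two independent routes of shared ancestry, r is the sum of the two contributions.
M and N are related in two ways: half first cousins through their mothers (r = 1/16) and half-sibs through their shared father (r = 1/4).
r = 1/16 + 1/4 = 0.3125.

0.3125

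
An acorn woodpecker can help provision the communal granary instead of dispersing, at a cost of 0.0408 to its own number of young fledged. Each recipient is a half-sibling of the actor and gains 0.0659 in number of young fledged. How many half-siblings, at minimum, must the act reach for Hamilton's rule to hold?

r to a half-sibling = 0.25 (half-sibs share one parent — one path of length 2: r = (1/2)^2 = 1/4).
Hamilton's rule: n·r·B > C  ⇒  n > C/(r·B) = 0.0408/(0.25·0.0659) = 2.476.
The smallest integer exceeding 2.476 is 3.

3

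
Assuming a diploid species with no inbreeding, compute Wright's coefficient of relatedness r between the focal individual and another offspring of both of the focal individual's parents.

0.5

Each parent–offspring link contributes a factor of 1/2, and independent paths through distinct common ancestors add.
Full sibs share both parents — two paths of length 2: r = 2·(1/2)^2 = 1/2.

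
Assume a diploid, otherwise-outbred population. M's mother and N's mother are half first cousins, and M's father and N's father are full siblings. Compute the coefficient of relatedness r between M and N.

Independent pedigree routes through distinct common ancestors add.
M and N are related in two ways: half second cousins through their mothers (r = 1/64) and first cousins through their fathers (r = 1/8).
r = 1/64 + 1/8 = 0.140625.

0.140625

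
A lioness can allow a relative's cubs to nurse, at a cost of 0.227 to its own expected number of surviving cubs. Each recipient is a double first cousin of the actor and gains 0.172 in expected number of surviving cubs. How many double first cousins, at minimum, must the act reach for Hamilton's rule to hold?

r to a double first cousin = 1/4 (double first cousins share both grandparent pairs — four paths of length 4: r = 4·(1/2)^4 = 1/4).
Hamilton's rule: n·r·B > C  ⇒  n > C/(r·B) = 0.227/(0.25·0.172) = 5.279.
The smallest integer exceeding 5.279 is 6.

6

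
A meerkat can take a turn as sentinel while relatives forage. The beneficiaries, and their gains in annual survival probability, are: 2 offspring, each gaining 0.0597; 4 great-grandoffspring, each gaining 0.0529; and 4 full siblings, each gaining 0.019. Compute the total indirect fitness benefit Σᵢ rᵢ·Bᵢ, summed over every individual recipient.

0.12415

r to an offspring = 0.5 (one parent–offspring link: r = (1/2)^1 = 1/2).
r to a great-grandoffspring = 1/8 (three parent–offspring links: r = (1/2)^3 = 1/8).
r to a full sibling = 1/2 (full sibs share both parents — two paths of length 2: r = 2·(1/2)^2 = 1/2).
Summing one r·B term per recipient: 2·0.5·0.0597 + 4·0.125·0.0529 + 4·0.5·0.019 = 0.12415.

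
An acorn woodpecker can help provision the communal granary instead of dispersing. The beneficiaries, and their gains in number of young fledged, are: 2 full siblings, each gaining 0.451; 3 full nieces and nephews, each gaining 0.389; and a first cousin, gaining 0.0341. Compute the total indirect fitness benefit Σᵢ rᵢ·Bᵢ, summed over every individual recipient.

r to a full sibling = 1/2 (full sibs share both parents — two paths of length 2: r = 2·(1/2)^2 = 1/2).
r to a full niece or nephew = 1/4 (full aunt/uncle↔niece/nephew: two paths of length 3 through the shared grandparent pair: r = 2·(1/2)^3 = 1/4).
r to a first cousin = 1/8 (first cousins share one grandparent pair — two paths of length 4: r = 2·(1/2)^4 = 1/8).
Summing one r·B term per recipient: 2·0.5·0.451 + 3·0.25·0.389 + 1·0.125·0.0341 = 0.7470125.

0.7470125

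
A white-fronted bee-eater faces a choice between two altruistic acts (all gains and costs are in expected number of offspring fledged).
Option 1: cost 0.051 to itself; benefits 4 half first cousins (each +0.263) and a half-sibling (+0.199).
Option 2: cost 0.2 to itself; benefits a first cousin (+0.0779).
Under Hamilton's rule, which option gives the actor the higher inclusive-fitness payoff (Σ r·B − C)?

Option 1: r to a half first cousin = 0.0625.
Option 1: r to a half-sibling = 0.25.
Option 1: Σ r·B − C = (4·0.0625·0.263 + 1·0.25·0.199) − 0.051 = 0.0645.
Option 2: r to a first cousin = 0.125.
Option 2: Σ r·B − C = (1·0.125·0.0779) − 0.2 = -0.1902625.
Option 1 has the higher net inclusive-fitness payoff.

Option 1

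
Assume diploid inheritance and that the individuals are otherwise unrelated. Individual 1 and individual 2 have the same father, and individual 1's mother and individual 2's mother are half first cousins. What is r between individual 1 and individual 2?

0.265625

Relatedness sums over independent paths through distinct common ancestors.
Individual 1 and individual 2 are related in two ways: half-sibs through their shared father (r = 1/4) and half second cousins through their mothers (r = 1/64).
r = 1/4 + 1/64 = 17/64 = 0.265625.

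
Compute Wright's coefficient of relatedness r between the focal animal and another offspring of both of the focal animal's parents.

0.5

Each parent–offspring link contributes a factor of 1/2, and independent paths through distinct common ancestors add.
Full sibs share both parents — two paths of length 2: r = 2·(1/2)^2 = 1/2.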